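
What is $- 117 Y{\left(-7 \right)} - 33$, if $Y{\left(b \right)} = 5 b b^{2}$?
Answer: $200622$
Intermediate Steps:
$Y{\left(b \right)} = 5 b^{3}$
$- 117 Y{\left(-7 \right)} - 33 = - 117 \cdot 5 \left(-7\right)^{3} - 33 = - 117 \cdot 5 \left(-343\right) - 33 = \left(-117\right) \left(-1715\right) - 33 = 200655 - 33 = 200622$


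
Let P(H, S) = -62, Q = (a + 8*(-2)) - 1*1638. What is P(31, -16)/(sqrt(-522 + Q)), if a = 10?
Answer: 31*I*sqrt(6)/57 ≈ 1.3322*I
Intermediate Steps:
Q = -1644 (Q = (10 + 8*(-2)) - 1*1638 = (10 - 16) - 1638 = -6 - 1638 = -1644)
P(31, -16)/(sqrt(-522 + Q)) = -62/sqrt(-522 - 1644) = -62*(-I*sqrt(6)/114) = -(-31)*I*sqrt(6)/57 = 31*I*sqrt(6)/57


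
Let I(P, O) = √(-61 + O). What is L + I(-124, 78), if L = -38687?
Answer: -38687 + √17 ≈ -38683.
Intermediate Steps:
L + I(-124, 78) = -38687 + √(-61 + 78) = -38687 + √17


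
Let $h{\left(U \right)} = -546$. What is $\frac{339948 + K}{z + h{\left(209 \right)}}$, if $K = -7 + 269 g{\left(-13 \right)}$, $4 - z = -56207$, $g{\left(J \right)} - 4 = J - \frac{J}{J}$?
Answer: $\frac{112417}{18555} \approx 6.0586$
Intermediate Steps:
$g{\left(J \right)} = 3 + J$ ($g{\left(J \right)} = 4 + \left(J - \frac{J}{J}\right) = 4 + \left(J - 1\right) = 4 + \left(-1 + J\right) = 3 + J$)
$z = 56211$ ($z = 4 - -56207 = 4 + 56207 = 56211$)
$K = -2697$ ($K = -7 + 269 \left(3 - 13\right) = -7 + 269 \left(-10\right) = -7 - 2690 = -2697$)
$\frac{339948 + K}{z + h{\left(209 \right)}} = \frac{339948 - 2697}{56211 - 546} = \frac{337251}{55665} = 337251 \cdot \frac{1}{55665} = \frac{112417}{18555}$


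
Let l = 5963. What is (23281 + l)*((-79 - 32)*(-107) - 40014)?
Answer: -822838428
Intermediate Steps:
(23281 + l)*((-79 - 32)*(-107) - 40014) = (23281 + 5963)*((-79 - 32)*(-107) - 40014) = 29244*(-111*(-107) - 40014) = 29244*(11877 - 40014) = 29244*(-28137) = -822838428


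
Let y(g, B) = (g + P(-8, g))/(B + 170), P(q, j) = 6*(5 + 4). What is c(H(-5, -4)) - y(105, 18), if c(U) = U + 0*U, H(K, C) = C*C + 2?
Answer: 3225/188 ≈ 17.154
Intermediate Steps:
P(q, j) = 54 (P(q, j) = 6*9 = 54)
H(K, C) = 2 + C² (H(K, C) = C² + 2 = 2 + C²)
y(g, B) = (54 + g)/(170 + B) (y(g, B) = (g + 54)/(B + 170) = (54 + g)/(170 + B))
c(U) = U (c(U) = U + 0 = U)
c(H(-5, -4)) - y(105, 18) = (2 + (-4)²) - (54 + 105)/(170 + 18) = (2 + 16) - 159/188 = 18 - 159/188 = 3225/188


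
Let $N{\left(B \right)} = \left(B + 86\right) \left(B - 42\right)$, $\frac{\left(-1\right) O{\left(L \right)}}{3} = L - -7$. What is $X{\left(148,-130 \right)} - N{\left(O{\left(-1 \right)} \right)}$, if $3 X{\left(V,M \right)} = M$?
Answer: $\frac{12110}{3} \approx 4036.7$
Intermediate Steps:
$O{\left(L \right)} = -21 - 3 L$ ($O{\left(L \right)} = - 3 \left(L - -7\right) = - 3 \left(L + 7\right) = - 3 \left(7 + L\right) = -21 - 3 L$)
$N{\left(B \right)} = \left(-42 + B\right) \left(86 + B\right)$ ($N{\left(B \right)} = \left(86 + B\right) \left(-42 + B\right) = \left(-42 + B\right) \left(86 + B\right)$)
$X{\left(V,M \right)} = \frac{M}{3}$
$X{\left(148,-130 \right)} - N{\left(O{\left(-1 \right)} \right)} = \frac{1}{3} \left(-130\right) - \left(-3612 + \left(-21 - -3\right)^{2} + 44 \left(-21 - -3\right)\right) = - \frac{130}{3} - \left(-3612 + \left(-21 + 3\right)^{2} + 44 \left(-21 + 3\right)\right) = - \frac{130}{3} - \left(-3612 + \left(-18\right)^{2} + 44 \left(-18\right)\right) = - \frac{130}{3} - \left(-3612 + 324 - 792\right) = - \frac{130}{3} - -4080 = - \frac{130}{3} + 4080 = \frac{12110}{3}$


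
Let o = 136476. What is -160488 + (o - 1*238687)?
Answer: -262699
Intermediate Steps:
-160488 + (o - 1*238687) = -160488 + (136476 - 1*238687) = -160488 + (136476 - 238687) = -160488 - 102211 = -262699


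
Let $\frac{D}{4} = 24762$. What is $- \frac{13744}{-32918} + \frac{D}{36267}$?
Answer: $\frac{626485952}{198972851} \approx 3.1486$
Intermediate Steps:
$D = 99048$ ($D = 4 \cdot 24762 = 99048$)
$- \frac{13744}{-32918} + \frac{D}{36267} = - \frac{13744}{-32918} + \frac{99048}{36267} = \left(-13744\right) \left(- \frac{1}{32918}\right) + 99048 \cdot \frac{1}{36267} = \frac{6872}{16459} + \frac{33016}{12089} = \frac{626485952}{198972851}$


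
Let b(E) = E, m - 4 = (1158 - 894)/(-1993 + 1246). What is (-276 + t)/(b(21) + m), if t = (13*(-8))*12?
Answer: -379476/6137 ≈ -61.834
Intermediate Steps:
m = 908/249 (m = 4 + (1158 - 894)/(-1993 + 1246) = 4 + 264/(-747) = 4 + 264*(-1/747) = 4 - 88/249 = 908/249 ≈ 3.6466)
t = -1248 (t = -104*12 = -1248)
(-276 + t)/(b(21) + m) = (-276 - 1248)/(21 + 908/249) = -1524/6137/249 = -1524*249/6137 = -379476/6137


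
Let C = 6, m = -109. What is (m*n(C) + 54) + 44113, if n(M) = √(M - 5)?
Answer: 44058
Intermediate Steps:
n(M) = √(-5 + M)
(m*n(C) + 54) + 44113 = (-109*√(-5 + 6) + 54) + 44113 = (-109*√1 + 54) + 44113 = (-109*1 + 54) + 44113 = (-109 + 54) + 44113 = -55 + 44113 = 44058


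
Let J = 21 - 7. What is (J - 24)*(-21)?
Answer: 210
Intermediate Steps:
J = 14
(J - 24)*(-21) = (14 - 24)*(-21) = -10*(-21) = 210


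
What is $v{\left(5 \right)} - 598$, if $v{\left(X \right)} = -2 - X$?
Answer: $-605$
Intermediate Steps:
$v{\left(5 \right)} - 598 = \left(-2 - 5\right) - 598 = -7 - 598 = -605$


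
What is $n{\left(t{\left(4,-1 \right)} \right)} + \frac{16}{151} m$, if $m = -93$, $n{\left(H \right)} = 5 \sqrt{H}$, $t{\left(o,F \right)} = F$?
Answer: $- \frac{1488}{151} + 5 i \approx -9.8543 + 5.0 i$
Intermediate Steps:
$n{\left(t{\left(4,-1 \right)} \right)} + \frac{16}{151} m = 5 \sqrt{-1} + \frac{16}{151} \left(-93\right) = 5 i + 16 \cdot \frac{1}{151} \left(-93\right) = 5 i + \frac{16}{151} \left(-93\right) = 5 i - \frac{1488}{151} = - \frac{1488}{151} + 5 i$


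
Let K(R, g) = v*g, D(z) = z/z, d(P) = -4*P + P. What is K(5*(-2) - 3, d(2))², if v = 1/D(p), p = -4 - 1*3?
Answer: 36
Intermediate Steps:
d(P) = -3*P
p = -7 (p = -4 - 3 = -7)
D(z) = 1
v = 1 (v = 1/1 = 1)
K(R, g) = g (K(R, g) = 1*g = g)
K(5*(-2) - 3, d(2))² = (-3*2)² = (-6)² = 36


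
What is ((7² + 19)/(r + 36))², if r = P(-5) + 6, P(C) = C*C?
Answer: 4624/4489 ≈ 1.0301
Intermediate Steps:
P(C) = C²
r = 31 (r = (-5)² + 6 = 25 + 6 = 31)
((7² + 19)/(r + 36))² = ((7² + 19)/(31 + 36))² = ((49 + 19)/67)² = (68*(1/67))² = (68/67)² = 4624/4489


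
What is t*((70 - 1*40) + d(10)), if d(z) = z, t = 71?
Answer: 2840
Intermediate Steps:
t*((70 - 1*40) + d(10)) = 71*((70 - 1*40) + 10) = 71*((70 - 40) + 10) = 71*(30 + 10) = 71*40 = 2840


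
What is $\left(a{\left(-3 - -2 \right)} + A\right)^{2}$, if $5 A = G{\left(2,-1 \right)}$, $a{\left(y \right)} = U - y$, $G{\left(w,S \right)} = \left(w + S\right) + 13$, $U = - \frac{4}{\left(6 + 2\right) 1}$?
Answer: $\frac{1089}{100} \approx 10.89$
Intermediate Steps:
$U = - \frac{1}{2}$ ($U = - \frac{4}{8 \cdot 1} = - \frac{4}{8} = \left(-4\right) \frac{1}{8} = - \frac{1}{2} \approx -0.5$)
$G{\left(w,S \right)} = 13 + S + w$ ($G{\left(w,S \right)} = \left(S + w\right) + 13 = 13 + S + w$)
$a{\left(y \right)} = - \frac{1}{2} - y$
$A = \frac{14}{5}$ ($A = \frac{13 - 1 + 2}{5} = \frac{1}{5} \cdot 14 = \frac{14}{5} \approx 2.8$)
$\left(a{\left(-3 - -2 \right)} + A\right)^{2} = \left(\left(- \frac{1}{2} - \left(-3 - -2\right)\right) + \frac{14}{5}\right)^{2} = \left(\left(- \frac{1}{2} - \left(-3 + 2\right)\right) + \frac{14}{5}\right)^{2} = \left(\left(- \frac{1}{2} - -1\right) + \frac{14}{5}\right)^{2} = \left(\left(- \frac{1}{2} + 1\right) + \frac{14}{5}\right)^{2} = \left(\frac{1}{2} + \frac{14}{5}\right)^{2} = \left(\frac{33}{10}\right)^{2} = \frac{1089}{100}$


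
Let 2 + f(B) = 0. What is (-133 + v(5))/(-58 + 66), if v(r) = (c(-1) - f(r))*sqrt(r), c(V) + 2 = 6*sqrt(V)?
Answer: -133/8 + 3*I*sqrt(5)/4 ≈ -16.625 + 1.6771*I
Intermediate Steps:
f(B) = -2 (f(B) = -2 + 0 = -2)
c(V) = -2 + 6*sqrt(V)
v(r) = 6*I*sqrt(r) (v(r) = ((-2 + 6*sqrt(-1)) - 1*(-2))*sqrt(r) = ((-2 + 6*I) + 2)*sqrt(r) = (6*I)*sqrt(r) = 6*I*sqrt(r))
(-133 + v(5))/(-58 + 66) = (-133 + 6*I*sqrt(5))/(-58 + 66) = (-133 + 6*I*sqrt(5))/8 = -133/8 + 3*I*sqrt(5)/4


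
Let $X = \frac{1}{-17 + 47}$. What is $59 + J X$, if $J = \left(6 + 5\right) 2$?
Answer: $\frac{896}{15} \approx 59.733$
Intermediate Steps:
$X = \frac{1}{30} \approx 0.033333$
$J = 22$ ($J = 11 \cdot 2 = 22$)
$59 + J X = 59 + 22 \cdot \frac{1}{30} = 59 + \frac{11}{15} = \frac{896}{15}$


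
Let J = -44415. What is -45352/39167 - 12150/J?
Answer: -11395778/12885943 ≈ -0.88436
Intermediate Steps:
-45352/39167 - 12150/J = -45352/39167 - 12150/(-44415) = -45352*1/39167 - 12150*(-1/44415) = -45352/39167 + 90/329 = -11395778/12885943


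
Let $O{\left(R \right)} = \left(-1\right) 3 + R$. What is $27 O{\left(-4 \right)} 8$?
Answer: $-1512$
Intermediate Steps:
$O{\left(R \right)} = -3 + R$
$27 O{\left(-4 \right)} 8 = 27 \left(-3 - 4\right) 8 = 27 \left(-7\right) 8 = \left(-189\right) 8 = -1512$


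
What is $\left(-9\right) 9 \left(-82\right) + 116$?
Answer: $6758$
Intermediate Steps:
$\left(-9\right) 9 \left(-82\right) + 116 = \left(-81\right) \left(-82\right) + 116 = 6642 + 116 = 6758$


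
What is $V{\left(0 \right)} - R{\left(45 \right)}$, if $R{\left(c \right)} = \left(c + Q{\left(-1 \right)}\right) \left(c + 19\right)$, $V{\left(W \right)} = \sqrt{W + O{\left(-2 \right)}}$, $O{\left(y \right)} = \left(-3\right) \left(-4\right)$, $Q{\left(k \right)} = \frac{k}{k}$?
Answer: $-2944 + 2 \sqrt{3} \approx -2940.5$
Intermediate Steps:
$Q{\left(k \right)} = 1$
$O{\left(y \right)} = 12$
$V{\left(W \right)} = \sqrt{12 + W}$ ($V{\left(W \right)} = \sqrt{W + 12} = \sqrt{12 + W}$)
$R{\left(c \right)} = \left(1 + c\right) \left(19 + c\right)$ ($R{\left(c \right)} = \left(c + 1\right) \left(c + 19\right) = \left(1 + c\right) \left(19 + c\right)$)
$V{\left(0 \right)} - R{\left(45 \right)} = \sqrt{12 + 0} - \left(19 + 45^{2} + 20 \cdot 45\right) = \sqrt{12} - \left(19 + 2025 + 900\right) = 2 \sqrt{3} - 2944 = -2944 + 2 \sqrt{3}$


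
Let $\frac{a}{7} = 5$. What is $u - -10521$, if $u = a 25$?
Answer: $11396$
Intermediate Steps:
$a = 35$ ($a = 7 \cdot 5 = 35$)
$u = 875$ ($u = 35 \cdot 25 = 875$)
$u - -10521 = 875 - -10521 = 875 + 10521 = 11396$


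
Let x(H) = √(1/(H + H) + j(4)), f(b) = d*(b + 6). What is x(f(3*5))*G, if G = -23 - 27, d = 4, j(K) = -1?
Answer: -25*I*√7014/42 ≈ -49.851*I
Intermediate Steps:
G = -50
f(b) = 24 + 4*b (f(b) = 4*(b + 6) = 4*(6 + b) = 24 + 4*b)
x(H) = √(-1 + 1/(2*H)) (x(H) = √(1/(H + H) - 1) = √(1/(2*H) - 1) = √(-1 + 1/(2*H)))
x(f(3*5))*G = (√(-4 + 2/(24 + 4*(3*5)))/2)*(-50) = (√(-4 + 2/(24 + 4*15))/2)*(-50) = (√(-4 + 2/(24 + 60))/2)*(-50) = (√(-4 + 2/84)/2)*(-50) = (√(-4 + 2*(1/84))/2)*(-50) = (√(-4 + 1/42)/2)*(-50) = (√(-167/42)/2)*(-50) = ((I*√7014/42)/2)*(-50) = (I*√7014/84)*(-50) = -25*I*√7014/42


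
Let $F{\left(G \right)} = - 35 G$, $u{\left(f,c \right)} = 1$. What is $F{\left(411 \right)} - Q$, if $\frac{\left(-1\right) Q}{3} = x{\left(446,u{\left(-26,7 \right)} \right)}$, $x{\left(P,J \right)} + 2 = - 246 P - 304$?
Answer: $-344451$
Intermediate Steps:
$x{\left(P,J \right)} = -306 - 246 P$ ($x{\left(P,J \right)} = -2 - \left(304 + 246 P\right) = -306 - 246 P$)
$Q = 330066$ ($Q = - 3 \left(-306 - 109716\right) = \left(-3\right) \left(-110022\right) = 330066$)
$F{\left(411 \right)} - Q = \left(-35\right) 411 - 330066 = -14385 - 330066 = -344451$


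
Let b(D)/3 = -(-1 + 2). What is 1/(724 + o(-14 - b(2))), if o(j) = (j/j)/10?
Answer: 10/7241 ≈ 0.0013810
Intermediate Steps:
b(D) = -3 (b(D) = 3*(-(-1 + 2)) = 3*(-1*1) = 3*(-1) = -3)
o(j) = ⅒ (o(j) = 1*(⅒) = ⅒)
1/(724 + o(-14 - b(2))) = 1/(724 + ⅒) = 1/(7241/10) = 10/7241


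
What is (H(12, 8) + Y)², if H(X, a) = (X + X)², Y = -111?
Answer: 216225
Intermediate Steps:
H(X, a) = 4*X² (H(X, a) = (2*X)² = 4*X²)
(H(12, 8) + Y)² = (4*12² - 111)² = (4*144 - 111)² = (576 - 111)² = 465² = 216225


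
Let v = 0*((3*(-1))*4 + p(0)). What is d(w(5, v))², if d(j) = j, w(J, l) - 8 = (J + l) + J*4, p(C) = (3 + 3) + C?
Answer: 1089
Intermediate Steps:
p(C) = 6 + C
v = 0 (v = 0*((3*(-1))*4 + (6 + 0)) = 0*(-3*4 + 6) = 0*(-12 + 6) = 0*(-6) = 0)
w(J, l) = 8 + l + 5*J (w(J, l) = 8 + ((J + l) + J*4) = 8 + ((J + l) + 4*J) = 8 + (l + 5*J) = 8 + l + 5*J)
d(w(5, v))² = (8 + 0 + 5*5)² = (8 + 0 + 25)² = 33² = 1089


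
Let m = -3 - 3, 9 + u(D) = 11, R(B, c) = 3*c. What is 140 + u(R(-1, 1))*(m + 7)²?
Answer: 142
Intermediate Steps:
u(D) = 2 (u(D) = -9 + 11 = 2)
m = -6
140 + u(R(-1, 1))*(m + 7)² = 140 + 2*(-6 + 7)² = 140 + 2*1² = 140 + 2*1 = 140 + 2 = 142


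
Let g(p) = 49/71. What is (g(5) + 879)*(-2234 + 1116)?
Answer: -69828044/71 ≈ -9.8349e+5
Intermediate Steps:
g(p) = 49/71 (g(p) = 49*(1/71) = 49/71)
(g(5) + 879)*(-2234 + 1116) = (49/71 + 879)*(-2234 + 1116) = (62458/71)*(-1118) = -69828044/71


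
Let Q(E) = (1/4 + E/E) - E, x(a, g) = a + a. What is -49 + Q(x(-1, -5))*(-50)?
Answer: -423/2 ≈ -211.50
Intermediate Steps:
x(a, g) = 2*a
Q(E) = 5/4 - E (Q(E) = (1*(1/4) + 1) - E = (1/4 + 1) - E = 5/4 - E)
-49 + Q(x(-1, -5))*(-50) = -49 + (5/4 - 2*(-1))*(-50) = -49 + (5/4 - 1*(-2))*(-50) = -49 + (5/4 + 2)*(-50) = -49 + (13/4)*(-50) = -49 - 325/2 = -423/2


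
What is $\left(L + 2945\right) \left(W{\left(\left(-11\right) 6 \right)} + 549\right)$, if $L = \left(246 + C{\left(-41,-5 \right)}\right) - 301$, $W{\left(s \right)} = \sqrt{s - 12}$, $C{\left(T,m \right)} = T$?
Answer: $1564101 + 2849 i \sqrt{78} \approx 1.5641 \cdot 10^{6} + 25162.0 i$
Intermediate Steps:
$W{\left(s \right)} = \sqrt{-12 + s}$
$L = -96$ ($L = \left(246 - 41\right) - 301 = 205 - 301 = -96$)
$\left(L + 2945\right) \left(W{\left(\left(-11\right) 6 \right)} + 549\right) = \left(-96 + 2945\right) \left(\sqrt{-12 - 66} + 549\right) = 2849 \left(\sqrt{-12 - 66} + 549\right) = 2849 \left(\sqrt{-78} + 549\right) = 2849 \left(i \sqrt{78} + 549\right) = 2849 \left(549 + i \sqrt{78}\right) = 1564101 + 2849 i \sqrt{78}$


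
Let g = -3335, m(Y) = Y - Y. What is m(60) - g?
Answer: 3335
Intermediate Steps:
m(Y) = 0
m(60) - g = 0 - 1*(-3335) = 0 + 3335 = 3335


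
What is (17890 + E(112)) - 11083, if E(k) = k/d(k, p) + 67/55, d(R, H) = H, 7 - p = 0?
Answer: 375332/55 ≈ 6824.2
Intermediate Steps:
p = 7 (p = 7 - 1*0 = 7 + 0 = 7)
E(k) = 67/55 + k/7 (E(k) = k/7 + 67/55 = 67/55 + k/7)
(17890 + E(112)) - 11083 = (17890 + (67/55 + (1/7)*112)) - 11083 = (17890 + (67/55 + 16)) - 11083 = (17890 + 947/55) - 11083 = 984897/55 - 11083 = 375332/55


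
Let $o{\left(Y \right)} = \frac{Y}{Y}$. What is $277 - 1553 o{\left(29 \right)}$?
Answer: $-1276$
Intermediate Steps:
$o{\left(Y \right)} = 1$
$277 - 1553 o{\left(29 \right)} = 277 - 1553 = -1276$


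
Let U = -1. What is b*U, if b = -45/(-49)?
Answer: -45/49 ≈ -0.91837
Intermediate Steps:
b = 45/49 (b = -45*(-1/49) = 45/49 ≈ 0.91837)
b*U = (45/49)*(-1) = -45/49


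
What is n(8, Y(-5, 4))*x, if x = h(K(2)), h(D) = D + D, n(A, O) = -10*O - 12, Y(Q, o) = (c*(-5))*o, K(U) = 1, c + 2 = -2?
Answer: -1624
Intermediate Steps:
c = -4 (c = -2 - 2 = -4)
Y(Q, o) = 20*o (Y(Q, o) = (-4*(-5))*o = 20*o)
n(A, O) = -12 - 10*O
h(D) = 2*D
x = 2 (x = 2*1 = 2)
n(8, Y(-5, 4))*x = (-12 - 200*4)*2 = (-12 - 10*80)*2 = (-12 - 800)*2 = -812*2 = -1624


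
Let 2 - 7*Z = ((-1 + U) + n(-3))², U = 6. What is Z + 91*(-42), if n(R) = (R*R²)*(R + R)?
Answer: -54641/7 ≈ -7805.9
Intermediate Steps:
n(R) = 2*R⁴ (n(R) = R³*(2*R) = 2*R⁴)
Z = -27887/7 (Z = 2/7 - ((-1 + 6) + 2*(-3)⁴)²/7 = 2/7 - (5 + 2*81)²/7 = 2/7 - (5 + 162)²/7 = 2/7 - ⅐*167² = 2/7 - ⅐*27889 = 2/7 - 27889/7 = -27887/7 ≈ -3983.9)
Z + 91*(-42) = -27887/7 + 91*(-42) = -27887/7 - 3822 = -54641/7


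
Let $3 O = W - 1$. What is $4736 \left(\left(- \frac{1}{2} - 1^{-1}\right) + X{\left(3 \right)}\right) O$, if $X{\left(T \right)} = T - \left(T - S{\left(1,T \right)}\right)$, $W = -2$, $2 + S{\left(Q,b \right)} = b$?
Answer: $2368$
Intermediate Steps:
$S{\left(Q,b \right)} = -2 + b$
$O = -1$ ($O = \frac{-2 - 1}{3} = \frac{1}{3} \left(-3\right) = -1$)
$X{\left(T \right)} = -2 + T$ ($X{\left(T \right)} = T + \left(\left(-2 + T\right) - T\right) = T - 2 = -2 + T$)
$4736 \left(\left(- \frac{1}{2} - 1^{-1}\right) + X{\left(3 \right)}\right) O = 4736 \left(\left(- \frac{1}{2} - 1^{-1}\right) + \left(-2 + 3\right)\right) \left(-1\right) = 4736 \left(\left(\left(-1\right) \frac{1}{2} - 1\right) + 1\right) \left(-1\right) = 4736 \left(\left(- \frac{1}{2} - 1\right) + 1\right) \left(-1\right) = 4736 \left(- \frac{3}{2} + 1\right) \left(-1\right) = 4736 \left(\left(- \frac{1}{2}\right) \left(-1\right)\right) = 4736 \cdot \frac{1}{2} = 2368$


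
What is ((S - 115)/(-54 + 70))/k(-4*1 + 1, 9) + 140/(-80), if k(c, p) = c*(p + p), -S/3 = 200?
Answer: -797/864 ≈ -0.92245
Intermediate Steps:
S = -600 (S = -3*200 = -600)
k(c, p) = 2*c*p (k(c, p) = c*(2*p) = 2*c*p)
((S - 115)/(-54 + 70))/k(-4*1 + 1, 9) + 140/(-80) = ((-600 - 115)/(-54 + 70))/((2*(-4*1 + 1)*9)) + 140/(-80) = (-715/16)/((2*(-4 + 1)*9)) + 140*(-1/80) = (-715*1/16)/((2*(-3)*9)) - 7/4 = -715/16/(-54) - 7/4 = -715/16*(-1/54) - 7/4 = 715/864 - 7/4 = -797/864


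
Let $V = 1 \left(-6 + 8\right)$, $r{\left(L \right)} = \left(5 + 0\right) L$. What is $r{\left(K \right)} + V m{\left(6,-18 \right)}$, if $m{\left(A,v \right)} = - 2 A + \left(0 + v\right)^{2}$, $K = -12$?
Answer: $564$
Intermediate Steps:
$m{\left(A,v \right)} = v^{2} - 2 A$ ($m{\left(A,v \right)} = - 2 A + v^{2} = v^{2} - 2 A$)
$r{\left(L \right)} = 5 L$
$V = 2$ ($V = 1 \cdot 2 = 2$)
$r{\left(K \right)} + V m{\left(6,-18 \right)} = 5 \left(-12\right) + 2 \left(\left(-18\right)^{2} - 12\right) = -60 + 2 \left(324 - 12\right) = -60 + 2 \cdot 312 = -60 + 624 = 564$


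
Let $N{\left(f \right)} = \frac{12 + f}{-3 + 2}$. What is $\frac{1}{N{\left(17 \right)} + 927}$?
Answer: $\frac{1}{898} \approx 0.0011136$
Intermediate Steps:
$N{\left(f \right)} = -12 - f$ ($N{\left(f \right)} = \frac{12 + f}{-1} = \left(12 + f\right) \left(-1\right) = -12 - f$)
$\frac{1}{N{\left(17 \right)} + 927} = \frac{1}{\left(-12 - 17\right) + 927} = \frac{1}{-29 + 927} = \frac{1}{898}$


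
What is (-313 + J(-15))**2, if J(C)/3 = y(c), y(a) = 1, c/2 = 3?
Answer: 96100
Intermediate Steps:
c = 6 (c = 2*3 = 6)
J(C) = 3 (J(C) = 3*1 = 3)
(-313 + J(-15))**2 = (-313 + 3)**2 = (-310)**2 = 96100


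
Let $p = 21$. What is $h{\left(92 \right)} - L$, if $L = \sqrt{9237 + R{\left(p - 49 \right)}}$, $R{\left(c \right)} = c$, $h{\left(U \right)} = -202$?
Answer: $-202 - \sqrt{9209} \approx -297.96$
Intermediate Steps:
$L = \sqrt{9209}$ ($L = \sqrt{9237 + \left(21 - 49\right)} = \sqrt{9237 - 28} = \sqrt{9209} \approx 95.964$)
$h{\left(92 \right)} - L = -202 - \sqrt{9209}$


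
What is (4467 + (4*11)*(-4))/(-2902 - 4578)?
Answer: -4291/7480 ≈ -0.57366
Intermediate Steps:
(4467 + (4*11)*(-4))/(-2902 - 4578) = (4467 + 44*(-4))/(-7480) = (4467 - 176)*(-1/7480) = 4291*(-1/7480) = -4291/7480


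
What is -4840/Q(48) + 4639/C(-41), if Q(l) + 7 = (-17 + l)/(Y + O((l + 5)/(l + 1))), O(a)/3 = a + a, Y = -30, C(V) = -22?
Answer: 78209423/210826 ≈ 370.97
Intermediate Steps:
O(a) = 6*a (O(a) = 3*(a + a) = 3*(2*a) = 6*a)
Q(l) = -7 + (-17 + l)/(-30 + 6*(5 + l)/(1 + l)) (Q(l) = -7 + (-17 + l)/(-30 + 6*((l + 5)/(l + 1))) = -7 + (-17 + l)/(-30 + 6*((5 + l)/(1 + l))) = -7 + (-17 + l)/(-30 + 6*(5 + l)/(1 + l)))
-4840/Q(48) + 4639/C(-41) = -4840*1152/(17 - 1*48² - 152*48) + 4639/(-22) = -4840*1152/(17 - 1*2304 - 7296) + 4639*(-1/22) = -4840*1152/(17 - 2304 - 7296) - 4639/22 = -4840/((1/24)*(1/48)*(-9583)) - 4639/22 = -4840/(-9583/1152) - 4639/22 = -4840*(-1152/9583) - 4639/22 = 5575680/9583 - 4639/22 = 78209423/210826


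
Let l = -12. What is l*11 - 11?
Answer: -143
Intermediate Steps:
l*11 - 11 = -12*11 - 11 = -132 - 11 = -143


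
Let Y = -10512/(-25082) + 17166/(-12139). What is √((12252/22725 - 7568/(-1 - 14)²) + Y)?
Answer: I*√1813429257918851937197366/230636326485 ≈ 5.8388*I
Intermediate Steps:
Y = -151476222/152235199 (Y = -10512*(-1/25082) + 17166*(-1/12139) = 5256/12541 - 17166/12139 = -151476222/152235199 ≈ -0.99501)
√((12252/22725 - 7568/(-1 - 14)²) + Y) = √((12252/22725 - 7568/(-1 - 14)²) - 151476222/152235199) = √((12252*(1/22725) - 7568/((-15)²)) - 151476222/152235199) = √((4084/7575 - 7568/225) - 151476222/152235199) = √(-752116/22725 - 151476222/152235199) = √(-117940826076034/3459544897275) = I*√1813429257918851937197366/230636326485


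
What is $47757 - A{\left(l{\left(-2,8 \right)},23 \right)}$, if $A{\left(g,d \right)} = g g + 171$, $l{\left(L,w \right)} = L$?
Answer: $47582$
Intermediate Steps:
$A{\left(g,d \right)} = 171 + g^{2}$ ($A{\left(g,d \right)} = g^{2} + 171 = 171 + g^{2}$)
$47757 - A{\left(l{\left(-2,8 \right)},23 \right)} = 47757 - \left(171 + \left(-2\right)^{2}\right) = 47757 - \left(171 + 4\right) = 47757 - 175 = 47582$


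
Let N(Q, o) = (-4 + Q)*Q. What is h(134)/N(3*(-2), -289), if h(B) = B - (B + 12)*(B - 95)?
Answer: -278/3 ≈ -92.667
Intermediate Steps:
N(Q, o) = Q*(-4 + Q)
h(B) = B - (-95 + B)*(12 + B) (h(B) = B - (12 + B)*(-95 + B) = B - (-95 + B)*(12 + B))
h(134)/N(3*(-2), -289) = (1140 - 1*134**2 + 84*134)/(((3*(-2))*(-4 + 3*(-2)))) = (1140 - 1*17956 + 11256)/((-6*(-4 - 6))) = (1140 - 17956 + 11256)/((-6*(-10))) = -5560/60 = -5560*1/60 = -278/3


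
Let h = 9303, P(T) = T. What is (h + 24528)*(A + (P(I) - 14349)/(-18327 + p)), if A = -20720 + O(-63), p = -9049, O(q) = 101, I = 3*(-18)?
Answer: -19095953317371/27376 ≈ -6.9754e+8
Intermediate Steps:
I = -54
A = -20619 (A = -20720 + 101 = -20619)
(h + 24528)*(A + (P(I) - 14349)/(-18327 + p)) = (9303 + 24528)*(-20619 + (-54 - 14349)/(-18327 - 9049)) = 33831*(-20619 - 14403/(-27376)) = 33831*(-20619 - 14403*(-1/27376)) = 33831*(-20619 + 14403/27376) = 33831*(-564451341/27376) = -19095953317371/27376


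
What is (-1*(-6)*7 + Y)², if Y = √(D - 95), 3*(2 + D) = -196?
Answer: (126 + I*√1461)²/9 ≈ 1601.7 + 1070.2*I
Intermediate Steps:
D = -202/3 (D = -2 + (⅓)*(-196) = -2 - 196/3 = -202/3 ≈ -67.333)
Y = I*√1461/3 (Y = √(-202/3 - 95) = √(-487/3) = I*√1461/3 ≈ 12.741*I)
(-1*(-6)*7 + Y)² = (-1*(-6)*7 + I*√1461/3)² = (6*7 + I*√1461/3)² = (42 + I*√1461/3)²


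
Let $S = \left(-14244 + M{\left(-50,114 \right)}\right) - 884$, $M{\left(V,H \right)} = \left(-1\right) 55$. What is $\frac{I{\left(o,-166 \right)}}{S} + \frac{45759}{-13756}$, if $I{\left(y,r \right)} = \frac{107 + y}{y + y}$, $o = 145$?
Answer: $- \frac{1599075767}{480703420} \approx -3.3265$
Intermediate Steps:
$I{\left(y,r \right)} = \frac{107 + y}{2 y}$
$M{\left(V,H \right)} = -55$
$S = -15183$ ($S = \left(-14244 - 55\right) - 884 = -14299 - 884 = -15183$)
$\frac{I{\left(o,-166 \right)}}{S} + \frac{45759}{-13756} = \frac{\frac{1}{2} \cdot \frac{1}{145} \left(107 + 145\right)}{-15183} + \frac{45759}{-13756} = \frac{1}{2} \cdot \frac{1}{145} \cdot 252 \left(- \frac{1}{15183}\right) + 45759 \left(- \frac{1}{13756}\right) = \frac{126}{145} \left(- \frac{1}{15183}\right) - \frac{45759}{13756} = - \frac{2}{34945} - \frac{45759}{13756} = - \frac{1599075767}{480703420}$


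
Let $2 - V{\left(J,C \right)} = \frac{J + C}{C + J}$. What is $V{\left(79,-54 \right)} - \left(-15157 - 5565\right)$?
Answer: $20723$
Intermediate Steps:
$V{\left(J,C \right)} = 1$ ($V{\left(J,C \right)} = 2 - \frac{J + C}{C + J} = 2 - \frac{C + J}{C + J} = 2 - 1 = 1$)
$V{\left(79,-54 \right)} - \left(-15157 - 5565\right) = 1 - \left(-15157 - 5565\right) = 1 - -20722 = 1 + 20722 = 20723$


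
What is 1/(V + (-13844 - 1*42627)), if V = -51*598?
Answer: -1/86969 ≈ -1.1498e-5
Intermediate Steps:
V = -30498
1/(V + (-13844 - 1*42627)) = 1/(-30498 + (-13844 - 1*42627)) = 1/(-30498 + (-13844 - 42627)) = 1/(-30498 - 56471) = 1/(-86969) = -1/86969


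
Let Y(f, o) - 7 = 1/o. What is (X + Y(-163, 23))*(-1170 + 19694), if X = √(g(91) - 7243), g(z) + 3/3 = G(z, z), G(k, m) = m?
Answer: 3000888/23 + 18524*I*√7153 ≈ 1.3047e+5 + 1.5667e+6*I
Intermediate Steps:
Y(f, o) = 7 + 1/o
g(z) = -1 + z
X = I*√7153 (X = √((-1 + 91) - 7243) = √(90 - 7243) = √(-7153) = I*√7153 ≈ 84.575*I)
(X + Y(-163, 23))*(-1170 + 19694) = (I*√7153 + (7 + 1/23))*(-1170 + 19694) = (I*√7153 + (7 + 1/23))*18524 = (I*√7153 + 162/23)*18524 = (162/23 + I*√7153)*18524 = 3000888/23 + 18524*I*√7153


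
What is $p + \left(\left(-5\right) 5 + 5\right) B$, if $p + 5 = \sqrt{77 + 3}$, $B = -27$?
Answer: $535 + 4 \sqrt{5} \approx 543.94$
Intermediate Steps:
$p = -5 + 4 \sqrt{5}$ ($p = -5 + \sqrt{77 + 3} = -5 + \sqrt{80} = -5 + 4 \sqrt{5} \approx 3.9443$)
$p + \left(\left(-5\right) 5 + 5\right) B = \left(-5 + 4 \sqrt{5}\right) + \left(\left(-5\right) 5 + 5\right) \left(-27\right) = \left(-5 + 4 \sqrt{5}\right) + \left(-25 + 5\right) \left(-27\right) = \left(-5 + 4 \sqrt{5}\right) - -540 = \left(-5 + 4 \sqrt{5}\right) + 540 = 535 + 4 \sqrt{5}$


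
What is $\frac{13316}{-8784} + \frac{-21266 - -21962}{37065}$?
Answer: $- \frac{40620323}{27131580} \approx -1.4972$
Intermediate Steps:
$\frac{13316}{-8784} + \frac{-21266 - -21962}{37065} = 13316 \left(- \frac{1}{8784}\right) + \left(-21266 + 21962\right) \frac{1}{37065} = - \frac{3329}{2196} + 696 \cdot \frac{1}{37065} = - \frac{3329}{2196} + \frac{232}{12355} = - \frac{40620323}{27131580}$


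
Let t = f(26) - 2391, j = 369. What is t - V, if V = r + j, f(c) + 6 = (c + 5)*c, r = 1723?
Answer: -3683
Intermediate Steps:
f(c) = -6 + c*(5 + c) (f(c) = -6 + (c + 5)*c = -6 + (5 + c)*c = -6 + c*(5 + c))
t = -1591 (t = (-6 + 26² + 5*26) - 2391 = (-6 + 676 + 130) - 2391 = 800 - 2391 = -1591)
V = 2092 (V = 1723 + 369 = 2092)
t - V = -1591 - 1*2092 = -1591 - 2092 = -3683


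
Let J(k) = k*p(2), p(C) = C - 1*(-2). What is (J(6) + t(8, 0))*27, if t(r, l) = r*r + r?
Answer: 2592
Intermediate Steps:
p(C) = 2 + C (p(C) = C + 2 = 2 + C)
J(k) = 4*k (J(k) = k*(2 + 2) = k*4 = 4*k)
t(r, l) = r + r² (t(r, l) = r² + r = r + r²)
(J(6) + t(8, 0))*27 = (4*6 + 8*(1 + 8))*27 = (24 + 8*9)*27 = (24 + 72)*27 = 96*27 = 2592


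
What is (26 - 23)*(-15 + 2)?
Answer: -39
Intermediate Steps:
(26 - 23)*(-15 + 2) = 3*(-13) = -39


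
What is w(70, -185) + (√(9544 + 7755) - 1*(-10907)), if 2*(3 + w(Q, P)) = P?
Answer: 21623/2 + √17299 ≈ 10943.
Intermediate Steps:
w(Q, P) = -3 + P/2
w(70, -185) + (√(9544 + 7755) - 1*(-10907)) = (-3 + (½)*(-185)) + (√(9544 + 7755) - 1*(-10907)) = (-3 - 185/2) + (√17299 + 10907) = -191/2 + (10907 + √17299) = 21623/2 + √17299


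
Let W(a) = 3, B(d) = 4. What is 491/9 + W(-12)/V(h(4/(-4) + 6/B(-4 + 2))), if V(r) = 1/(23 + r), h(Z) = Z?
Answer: 2251/18 ≈ 125.06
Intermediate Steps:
491/9 + W(-12)/V(h(4/(-4) + 6/B(-4 + 2))) = 491/9 + 3/(1/(23 + (4/(-4) + 6/4))) = 491*(⅑) + 3/(1/(23 + (4*(-¼) + 6*(¼)))) = 491/9 + 3/(1/(23 + (-1 + 3/2))) = 491/9 + 3/(1/(23 + ½)) = 491/9 + 3/(1/(47/2)) = 491/9 + 3/(2/47) = 491/9 + 3*(47/2) = 491/9 + 141/2 = 2251/18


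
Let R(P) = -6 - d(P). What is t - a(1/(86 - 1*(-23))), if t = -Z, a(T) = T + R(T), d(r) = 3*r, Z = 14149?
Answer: -1541585/109 ≈ -14143.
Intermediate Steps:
R(P) = -6 - 3*P
a(T) = -6 - 2*T (a(T) = T + (-6 - 3*T) = -6 - 2*T)
t = -14149 (t = -1*14149 = -14149)
t - a(1/(86 - 1*(-23))) = -14149 - (-6 - 2/(86 - 1*(-23))) = -14149 - (-6 - 2/(86 + 23)) = -14149 - (-6 - 2/109) = -14149 - 1*(-656/109) = -14149 + 656/109 = -1541585/109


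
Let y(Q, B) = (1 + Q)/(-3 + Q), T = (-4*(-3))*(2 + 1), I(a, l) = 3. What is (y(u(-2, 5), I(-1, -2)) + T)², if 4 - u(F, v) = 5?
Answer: 1296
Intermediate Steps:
u(F, v) = -1 (u(F, v) = 4 - 1*5 = 4 - 5 = -1)
T = 36 (T = 12*3 = 36)
y(Q, B) = (1 + Q)/(-3 + Q)
(y(u(-2, 5), I(-1, -2)) + T)² = ((1 - 1)/(-3 - 1) + 36)² = (0/(-4) + 36)² = (-¼*0 + 36)² = (0 + 36)² = 36² = 1296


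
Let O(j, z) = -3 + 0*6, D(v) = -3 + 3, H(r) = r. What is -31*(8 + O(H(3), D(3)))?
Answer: -155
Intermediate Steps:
D(v) = 0
O(j, z) = -3 (O(j, z) = -3 + 0 = -3)
-31*(8 + O(H(3), D(3))) = -31*(8 - 3) = -31*5 = -155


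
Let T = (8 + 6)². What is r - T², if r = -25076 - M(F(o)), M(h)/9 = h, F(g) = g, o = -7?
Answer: -63429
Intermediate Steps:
T = 196 (T = 14² = 196)
M(h) = 9*h
r = -25013 (r = -25076 - 9*(-7) = -25076 - 1*(-63) = -25076 + 63 = -25013)
r - T² = -25013 - 1*196² = -25013 - 1*38416 = -25013 - 38416 = -63429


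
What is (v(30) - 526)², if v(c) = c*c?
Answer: 139876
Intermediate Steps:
v(c) = c²
(v(30) - 526)² = (30² - 526)² = (900 - 526)² = 374² = 139876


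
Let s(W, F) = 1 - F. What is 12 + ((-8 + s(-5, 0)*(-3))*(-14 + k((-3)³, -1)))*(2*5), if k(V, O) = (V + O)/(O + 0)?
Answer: -1528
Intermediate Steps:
k(V, O) = (O + V)/O
12 + ((-8 + s(-5, 0)*(-3))*(-14 + k((-3)³, -1)))*(2*5) = 12 + ((-8 + (1 - 1*0)*(-3))*(-14 + (-1 + (-3)³)/(-1)))*(2*5) = 12 + ((-8 + (1 + 0)*(-3))*(-14 - (-1 - 27)))*10 = 12 + ((-8 + 1*(-3))*(-14 - 1*(-28)))*10 = 12 + ((-8 - 3)*(-14 + 28))*10 = 12 - 11*14*10 = 12 - 154*10 = 12 - 1540 = -1528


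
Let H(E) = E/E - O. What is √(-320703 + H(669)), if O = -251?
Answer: I*√320451 ≈ 566.08*I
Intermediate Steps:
H(E) = 252 (H(E) = E/E - 1*(-251) = 1 + 251 = 252)
√(-320703 + H(669)) = √(-320703 + 252) = √(-320451) = I*√320451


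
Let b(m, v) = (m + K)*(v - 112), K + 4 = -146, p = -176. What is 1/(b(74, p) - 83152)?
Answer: -1/61264 ≈ -1.6323e-5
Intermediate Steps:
K = -150 (K = -4 - 146 = -150)
b(m, v) = (-150 + m)*(-112 + v) (b(m, v) = (m - 150)*(v - 112) = (-150 + m)*(-112 + v))
1/(b(74, p) - 83152) = 1/((16800 - 150*(-176) - 112*74 + 74*(-176)) - 83152) = 1/((16800 + 26400 - 8288 - 13024) - 83152) = 1/(21888 - 83152) = 1/(-61264) = -1/61264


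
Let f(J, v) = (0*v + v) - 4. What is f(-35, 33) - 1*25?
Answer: 4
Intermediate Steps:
f(J, v) = -4 + v (f(J, v) = (0 + v) - 4 = v - 4 = -4 + v)
f(-35, 33) - 1*25 = (-4 + 33) - 1*25 = 29 - 25 = 4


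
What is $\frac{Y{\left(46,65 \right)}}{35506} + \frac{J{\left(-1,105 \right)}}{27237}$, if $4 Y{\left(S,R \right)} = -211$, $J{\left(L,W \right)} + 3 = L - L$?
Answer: $- \frac{2057693}{1289435896} \approx -0.0015958$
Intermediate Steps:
$J{\left(L,W \right)} = -3$ ($J{\left(L,W \right)} = -3 + \left(L - L\right) = -3 + 0 = -3$)
$Y{\left(S,R \right)} = - \frac{211}{4}$ ($Y{\left(S,R \right)} = \frac{1}{4} \left(-211\right) = - \frac{211}{4}$)
$\frac{Y{\left(46,65 \right)}}{35506} + \frac{J{\left(-1,105 \right)}}{27237} = - \frac{211}{4 \cdot 35506} - \frac{3}{27237} = \left(- \frac{211}{4}\right) \frac{1}{35506} - \frac{1}{9079} = - \frac{211}{142024} - \frac{1}{9079} = - \frac{2057693}{1289435896}$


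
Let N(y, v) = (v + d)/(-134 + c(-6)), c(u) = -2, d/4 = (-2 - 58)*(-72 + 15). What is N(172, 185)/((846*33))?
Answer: -295/80784 ≈ -0.0036517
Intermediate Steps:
d = 13680 (d = 4*((-2 - 58)*(-72 + 15)) = 4*(-60*(-57)) = 4*3420 = 13680)
N(y, v) = -1710/17 - v/136 (N(y, v) = (v + 13680)/(-134 - 2) = (13680 + v)/(-136) = (13680 + v)*(-1/136) = -1710/17 - v/136)
N(172, 185)/((846*33)) = (-1710/17 - 1/136*185)/((846*33)) = (-1710/17 - 185/136)/27918 = -13865/136*1/27918 = -295/80784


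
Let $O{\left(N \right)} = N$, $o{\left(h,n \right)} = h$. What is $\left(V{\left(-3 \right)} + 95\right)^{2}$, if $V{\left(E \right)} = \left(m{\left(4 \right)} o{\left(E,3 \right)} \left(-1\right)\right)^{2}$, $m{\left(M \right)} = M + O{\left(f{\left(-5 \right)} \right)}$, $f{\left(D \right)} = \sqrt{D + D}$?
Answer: $-29639 + 21456 i \sqrt{10} \approx -29639.0 + 67850.0 i$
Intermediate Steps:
$f{\left(D \right)} = \sqrt{2} \sqrt{D}$ ($f{\left(D \right)} = \sqrt{2 D} = \sqrt{2} \sqrt{D}$)
$m{\left(M \right)} = M + i \sqrt{10}$ ($m{\left(M \right)} = M + \sqrt{2} \sqrt{-5} = M + \sqrt{2} i \sqrt{5} = M + i \sqrt{10}$)
$V{\left(E \right)} = E^{2} \left(4 + i \sqrt{10}\right)^{2}$ ($V{\left(E \right)} = \left(\left(4 + i \sqrt{10}\right) E \left(-1\right)\right)^{2} = \left(E \left(4 + i \sqrt{10}\right) \left(-1\right)\right)^{2} = \left(- E \left(4 + i \sqrt{10}\right)\right)^{2} = E^{2} \left(4 + i \sqrt{10}\right)^{2}$)
$\left(V{\left(-3 \right)} + 95\right)^{2} = \left(\left(-3\right)^{2} \left(4 + i \sqrt{10}\right)^{2} + 95\right)^{2} = \left(9 \left(4 + i \sqrt{10}\right)^{2} + 95\right)^{2} = \left(95 + 9 \left(4 + i \sqrt{10}\right)^{2}\right)^{2}$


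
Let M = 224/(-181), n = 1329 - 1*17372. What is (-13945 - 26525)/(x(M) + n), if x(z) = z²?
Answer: 69780930/27659713 ≈ 2.5228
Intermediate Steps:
n = -16043 (n = 1329 - 17372 = -16043)
M = -224/181 (M = 224*(-1/181) = -224/181 ≈ -1.2376)
(-13945 - 26525)/(x(M) + n) = (-13945 - 26525)/((-224/181)² - 16043) = -40470/(50176/32761 - 16043) = -40470/(-525534547/32761) = -40470*(-32761/525534547) = 69780930/27659713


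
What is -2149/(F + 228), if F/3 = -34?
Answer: -307/18 ≈ -17.056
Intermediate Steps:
F = -102 (F = 3*(-34) = -102)
-2149/(F + 228) = -2149/(-102 + 228) = -2149/126 = (1/126)*(-2149) = -307/18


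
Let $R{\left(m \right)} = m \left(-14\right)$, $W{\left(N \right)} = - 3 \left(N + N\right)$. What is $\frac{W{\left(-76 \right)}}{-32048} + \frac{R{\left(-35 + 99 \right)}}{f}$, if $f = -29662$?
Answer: $\frac{949321}{59412986} \approx 0.015978$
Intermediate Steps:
$W{\left(N \right)} = - 6 N$ ($W{\left(N \right)} = - 3 \cdot 2 N = - 6 N$)
$R{\left(m \right)} = - 14 m$
$\frac{W{\left(-76 \right)}}{-32048} + \frac{R{\left(-35 + 99 \right)}}{f} = \frac{\left(-6\right) \left(-76\right)}{-32048} + \frac{\left(-14\right) \left(-35 + 99\right)}{-29662} = 456 \left(- \frac{1}{32048}\right) + \left(-14\right) 64 \left(- \frac{1}{29662}\right) = - \frac{57}{4006} - - \frac{448}{14831} = - \frac{57}{4006} + \frac{448}{14831} = \frac{949321}{59412986}$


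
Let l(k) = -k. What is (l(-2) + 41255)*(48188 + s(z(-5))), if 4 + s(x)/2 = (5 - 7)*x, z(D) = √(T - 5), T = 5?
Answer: 1987762260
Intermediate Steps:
z(D) = 0 (z(D) = √(5 - 5) = √0 = 0)
s(x) = -8 - 4*x (s(x) = -8 + 2*((5 - 7)*x) = -8 + 2*(-2*x) = -8 - 4*x)
(l(-2) + 41255)*(48188 + s(z(-5))) = (-1*(-2) + 41255)*(48188 + (-8 - 4*0)) = (2 + 41255)*(48188 + (-8 + 0)) = 41257*(48188 - 8) = 41257*48180 = 1987762260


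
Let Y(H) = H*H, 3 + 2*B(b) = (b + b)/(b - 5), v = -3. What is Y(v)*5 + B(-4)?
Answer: 791/18 ≈ 43.944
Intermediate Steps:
B(b) = -3/2 + b/(-5 + b) (B(b) = -3/2 + ((b + b)/(b - 5))/2 = -3/2 + ((2*b)/(-5 + b))/2 = -3/2 + (2*b/(-5 + b))/2 = -3/2 + b/(-5 + b))
Y(H) = H²
Y(v)*5 + B(-4) = (-3)²*5 + (15 - 1*(-4))/(2*(-5 - 4)) = 9*5 + (½)*(15 + 4)/(-9) = 45 + (½)*(-⅑)*19 = 45 - 19/18 = 791/18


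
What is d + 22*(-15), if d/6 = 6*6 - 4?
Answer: -138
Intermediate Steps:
d = 192 (d = 6*(6*6 - 4) = 6*(36 - 4) = 6*32 = 192)
d + 22*(-15) = 192 + 22*(-15) = 192 - 330 = -138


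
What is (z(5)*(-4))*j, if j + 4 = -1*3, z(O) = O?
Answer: 140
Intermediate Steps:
j = -7 (j = -4 - 1*3 = -4 - 3 = -7)
(z(5)*(-4))*j = (5*(-4))*(-7) = -20*(-7) = 140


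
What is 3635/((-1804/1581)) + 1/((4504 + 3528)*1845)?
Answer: -519293046589/163009440 ≈ -3185.7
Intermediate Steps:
3635/((-1804/1581)) + 1/((4504 + 3528)*1845) = 3635/((-1804*1/1581)) + (1/1845)/8032 = 3635/(-1804/1581) + (1/8032)*(1/1845) = 3635*(-1581/1804) + 1/14819040 = -5746935/1804 + 1/14819040 = -519293046589/163009440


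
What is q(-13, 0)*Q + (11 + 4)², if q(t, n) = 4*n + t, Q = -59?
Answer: 992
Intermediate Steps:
q(t, n) = t + 4*n
q(-13, 0)*Q + (11 + 4)² = (-13 + 4*0)*(-59) + (11 + 4)² = (-13 + 0)*(-59) + 15² = -13*(-59) + 225 = 767 + 225 = 992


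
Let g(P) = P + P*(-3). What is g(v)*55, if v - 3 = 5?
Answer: -880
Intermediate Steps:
v = 8 (v = 3 + 5 = 8)
g(P) = -2*P (g(P) = P - 3*P = -2*P)
g(v)*55 = -2*8*55 = -16*55 = -880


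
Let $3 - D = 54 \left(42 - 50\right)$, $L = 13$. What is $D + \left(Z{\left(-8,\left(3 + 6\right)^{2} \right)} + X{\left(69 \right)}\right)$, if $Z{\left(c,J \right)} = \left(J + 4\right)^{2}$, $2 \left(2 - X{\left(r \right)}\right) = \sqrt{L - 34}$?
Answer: $7662 - \frac{i \sqrt{21}}{2} \approx 7662.0 - 2.2913 i$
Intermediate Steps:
$X{\left(r \right)} = 2 - \frac{i \sqrt{21}}{2}$ ($X{\left(r \right)} = 2 - \frac{\sqrt{13 - 34}}{2} = 2 - \frac{\sqrt{-21}}{2} = 2 - \frac{i \sqrt{21}}{2}$)
$Z{\left(c,J \right)} = \left(4 + J\right)^{2}$
$D = 435$ ($D = 3 - 54 \left(42 - 50\right) = 3 - 54 \left(-8\right) = 3 - -432 = 3 + 432 = 435$)
$D + \left(Z{\left(-8,\left(3 + 6\right)^{2} \right)} + X{\left(69 \right)}\right) = 435 + \left(\left(4 + \left(3 + 6\right)^{2}\right)^{2} + \left(2 - \frac{i \sqrt{21}}{2}\right)\right) = 435 + \left(\left(4 + 9^{2}\right)^{2} + \left(2 - \frac{i \sqrt{21}}{2}\right)\right) = 435 + \left(\left(4 + 81\right)^{2} + \left(2 - \frac{i \sqrt{21}}{2}\right)\right) = 435 + \left(85^{2} + \left(2 - \frac{i \sqrt{21}}{2}\right)\right) = 435 + \left(7225 + \left(2 - \frac{i \sqrt{21}}{2}\right)\right) = 435 + \left(7227 - \frac{i \sqrt{21}}{2}\right) = 7662 - \frac{i \sqrt{21}}{2}$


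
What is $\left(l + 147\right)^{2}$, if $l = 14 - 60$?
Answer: $10201$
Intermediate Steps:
$l = -46$
$\left(l + 147\right)^{2} = \left(-46 + 147\right)^{2} = 101^{2} = 10201$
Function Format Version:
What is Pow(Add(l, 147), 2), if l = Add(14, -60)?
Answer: 10201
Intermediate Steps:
l = -46
Pow(Add(l, 147), 2) = Pow(Add(-46, 147), 2) = Pow(101, 2) = 10201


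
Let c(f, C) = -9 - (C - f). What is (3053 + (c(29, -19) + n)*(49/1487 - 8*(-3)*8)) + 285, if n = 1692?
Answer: 499255849/1487 ≈ 3.3575e+5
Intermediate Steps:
c(f, C) = -9 + f - C (c(f, C) = -9 + (f - C) = -9 + f - C)
(3053 + (c(29, -19) + n)*(49/1487 - 8*(-3)*8)) + 285 = (3053 + ((-9 + 29 - 1*(-19)) + 1692)*(49/1487 - 8*(-3)*8)) + 285 = (3053 + ((-9 + 29 + 19) + 1692)*(49*(1/1487) + 24*8)) + 285 = (3053 + (39 + 1692)*(49/1487 + 192)) + 285 = (3053 + 1731*(285553/1487)) + 285 = (3053 + 494292243/1487) + 285 = 498832054/1487 + 285 = 499255849/1487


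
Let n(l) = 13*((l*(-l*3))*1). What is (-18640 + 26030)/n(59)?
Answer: -7390/135759 ≈ -0.054435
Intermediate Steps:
n(l) = -39*l² (n(l) = 13*((l*(-3*l))*1) = 13*(-3*l²*1) = 13*(-3*l²) = -39*l²)
(-18640 + 26030)/n(59) = (-18640 + 26030)/((-39*59²)) = 7390/((-39*3481)) = 7390/(-135759) = 7390*(-1/135759) = -7390/135759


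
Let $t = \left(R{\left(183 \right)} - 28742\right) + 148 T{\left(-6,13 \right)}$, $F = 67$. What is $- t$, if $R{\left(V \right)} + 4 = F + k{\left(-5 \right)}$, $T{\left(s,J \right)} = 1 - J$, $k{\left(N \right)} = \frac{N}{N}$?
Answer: $30454$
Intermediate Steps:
$k{\left(N \right)} = 1$
$R{\left(V \right)} = 64$ ($R{\left(V \right)} = -4 + \left(67 + 1\right) = -4 + 68 = 64$)
$t = -30454$ ($t = \left(64 - 28742\right) + 148 \left(1 - 13\right) = -28678 + 148 \left(1 - 13\right) = -28678 + 148 \left(-12\right) = -28678 - 1776 = -30454$)
$- t = \left(-1\right) \left(-30454\right) = 30454$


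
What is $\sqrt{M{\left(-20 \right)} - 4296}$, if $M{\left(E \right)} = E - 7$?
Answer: $i \sqrt{4323} \approx 65.75 i$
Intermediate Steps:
$M{\left(E \right)} = -7 + E$
$\sqrt{M{\left(-20 \right)} - 4296} = \sqrt{\left(-7 - 20\right) - 4296} = \sqrt{-27 - 4296} = \sqrt{-4323} = i \sqrt{4323}$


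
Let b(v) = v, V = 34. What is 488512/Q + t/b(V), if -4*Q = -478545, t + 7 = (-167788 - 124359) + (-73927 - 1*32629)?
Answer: -95367119659/8135265 ≈ -11723.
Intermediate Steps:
t = -398710 (t = -7 + ((-167788 - 124359) + (-73927 - 1*32629)) = -7 + (-292147 + (-73927 - 32629)) = -7 + (-292147 - 106556) = -7 - 398703 = -398710)
Q = 478545/4 (Q = -¼*(-478545) = 478545/4 ≈ 1.1964e+5)
488512/Q + t/b(V) = 488512/(478545/4) - 398710/34 = 488512*(4/478545) - 398710*1/34 = 1954048/478545 - 199355/17 = -95367119659/8135265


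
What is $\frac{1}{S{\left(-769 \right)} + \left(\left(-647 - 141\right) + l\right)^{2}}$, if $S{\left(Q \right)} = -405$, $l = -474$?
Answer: $\frac{1}{1592239} \approx 6.2805 \cdot 10^{-7}$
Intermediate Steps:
$\frac{1}{S{\left(-769 \right)} + \left(\left(-647 - 141\right) + l\right)^{2}} = \frac{1}{-405 + \left(\left(-647 - 141\right) - 474\right)^{2}} = \frac{1}{-405 + \left(-788 - 474\right)^{2}} = \frac{1}{-405 + \left(-1262\right)^{2}} = \frac{1}{-405 + 1592644} = \frac{1}{1592239}$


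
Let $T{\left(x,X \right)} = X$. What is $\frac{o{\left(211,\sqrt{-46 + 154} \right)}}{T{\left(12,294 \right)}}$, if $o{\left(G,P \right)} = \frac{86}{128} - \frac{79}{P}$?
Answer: $\frac{43}{18816} - \frac{79 \sqrt{3}}{5292} \approx -0.023571$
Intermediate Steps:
$o{\left(G,P \right)} = \frac{43}{64} - \frac{79}{P}$ ($o{\left(G,P \right)} = 86 \cdot \frac{1}{128} - \frac{79}{P} = \frac{43}{64} - \frac{79}{P}$)
$\frac{o{\left(211,\sqrt{-46 + 154} \right)}}{T{\left(12,294 \right)}} = \frac{\frac{43}{64} - \frac{79}{\sqrt{-46 + 154}}}{294} = \left(\frac{43}{64} - \frac{79}{\sqrt{108}}\right) \frac{1}{294} = \left(\frac{43}{64} - \frac{79}{6 \sqrt{3}}\right) \frac{1}{294} = \left(\frac{43}{64} - 79 \frac{\sqrt{3}}{18}\right) \frac{1}{294} = \left(\frac{43}{64} - \frac{79 \sqrt{3}}{18}\right) \frac{1}{294} = \frac{43}{18816} - \frac{79 \sqrt{3}}{5292}$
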